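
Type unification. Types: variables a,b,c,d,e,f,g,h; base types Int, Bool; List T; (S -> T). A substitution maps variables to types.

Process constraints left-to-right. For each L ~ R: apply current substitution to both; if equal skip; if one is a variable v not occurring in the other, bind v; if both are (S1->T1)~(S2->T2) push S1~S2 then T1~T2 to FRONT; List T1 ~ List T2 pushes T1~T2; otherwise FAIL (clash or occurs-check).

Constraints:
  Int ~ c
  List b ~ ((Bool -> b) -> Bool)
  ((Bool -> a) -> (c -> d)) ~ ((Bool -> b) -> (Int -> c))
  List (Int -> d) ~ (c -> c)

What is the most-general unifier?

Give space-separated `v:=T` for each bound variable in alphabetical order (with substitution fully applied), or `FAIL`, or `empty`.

Answer: FAIL

Derivation:
step 1: unify Int ~ c  [subst: {-} | 3 pending]
  bind c := Int
step 2: unify List b ~ ((Bool -> b) -> Bool)  [subst: {c:=Int} | 2 pending]
  clash: List b vs ((Bool -> b) -> Bool)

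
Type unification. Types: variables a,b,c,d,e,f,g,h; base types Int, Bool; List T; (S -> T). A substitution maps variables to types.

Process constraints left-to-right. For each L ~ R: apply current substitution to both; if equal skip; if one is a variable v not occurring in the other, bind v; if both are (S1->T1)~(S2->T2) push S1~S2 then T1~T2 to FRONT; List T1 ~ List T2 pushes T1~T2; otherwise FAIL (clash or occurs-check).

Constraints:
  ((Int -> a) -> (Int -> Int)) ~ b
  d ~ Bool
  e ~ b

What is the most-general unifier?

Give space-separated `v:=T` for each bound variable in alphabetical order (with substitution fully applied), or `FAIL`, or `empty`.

Answer: b:=((Int -> a) -> (Int -> Int)) d:=Bool e:=((Int -> a) -> (Int -> Int))

Derivation:
step 1: unify ((Int -> a) -> (Int -> Int)) ~ b  [subst: {-} | 2 pending]
  bind b := ((Int -> a) -> (Int -> Int))
step 2: unify d ~ Bool  [subst: {b:=((Int -> a) -> (Int -> Int))} | 1 pending]
  bind d := Bool
step 3: unify e ~ ((Int -> a) -> (Int -> Int))  [subst: {b:=((Int -> a) -> (Int -> Int)), d:=Bool} | 0 pending]
  bind e := ((Int -> a) -> (Int -> Int))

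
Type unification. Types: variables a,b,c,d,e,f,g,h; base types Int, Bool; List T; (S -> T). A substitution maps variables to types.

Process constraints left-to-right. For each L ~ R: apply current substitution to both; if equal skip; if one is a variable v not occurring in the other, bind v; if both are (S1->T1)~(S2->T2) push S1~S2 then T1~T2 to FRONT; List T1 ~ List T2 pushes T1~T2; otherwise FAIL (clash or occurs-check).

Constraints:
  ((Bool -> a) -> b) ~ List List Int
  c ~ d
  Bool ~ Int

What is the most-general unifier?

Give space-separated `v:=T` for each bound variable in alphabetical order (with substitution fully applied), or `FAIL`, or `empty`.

Answer: FAIL

Derivation:
step 1: unify ((Bool -> a) -> b) ~ List List Int  [subst: {-} | 2 pending]
  clash: ((Bool -> a) -> b) vs List List Int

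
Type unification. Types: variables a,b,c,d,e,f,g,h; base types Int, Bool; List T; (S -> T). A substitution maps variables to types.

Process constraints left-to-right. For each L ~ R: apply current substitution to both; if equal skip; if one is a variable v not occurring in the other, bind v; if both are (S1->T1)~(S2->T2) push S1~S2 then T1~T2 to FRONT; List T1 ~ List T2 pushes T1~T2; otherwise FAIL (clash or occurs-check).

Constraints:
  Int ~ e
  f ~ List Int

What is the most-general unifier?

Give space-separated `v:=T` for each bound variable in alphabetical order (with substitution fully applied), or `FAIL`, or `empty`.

Answer: e:=Int f:=List Int

Derivation:
step 1: unify Int ~ e  [subst: {-} | 1 pending]
  bind e := Int
step 2: unify f ~ List Int  [subst: {e:=Int} | 0 pending]
  bind f := List Int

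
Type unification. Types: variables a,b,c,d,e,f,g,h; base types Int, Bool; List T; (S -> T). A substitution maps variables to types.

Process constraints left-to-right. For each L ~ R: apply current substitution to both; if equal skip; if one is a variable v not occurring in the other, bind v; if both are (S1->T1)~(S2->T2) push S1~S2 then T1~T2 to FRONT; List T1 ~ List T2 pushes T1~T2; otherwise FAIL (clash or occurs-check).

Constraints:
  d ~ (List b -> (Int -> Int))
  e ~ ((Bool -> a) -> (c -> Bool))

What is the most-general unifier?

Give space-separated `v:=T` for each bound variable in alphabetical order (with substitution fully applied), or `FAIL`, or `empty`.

step 1: unify d ~ (List b -> (Int -> Int))  [subst: {-} | 1 pending]
  bind d := (List b -> (Int -> Int))
step 2: unify e ~ ((Bool -> a) -> (c -> Bool))  [subst: {d:=(List b -> (Int -> Int))} | 0 pending]
  bind e := ((Bool -> a) -> (c -> Bool))

Answer: d:=(List b -> (Int -> Int)) e:=((Bool -> a) -> (c -> Bool))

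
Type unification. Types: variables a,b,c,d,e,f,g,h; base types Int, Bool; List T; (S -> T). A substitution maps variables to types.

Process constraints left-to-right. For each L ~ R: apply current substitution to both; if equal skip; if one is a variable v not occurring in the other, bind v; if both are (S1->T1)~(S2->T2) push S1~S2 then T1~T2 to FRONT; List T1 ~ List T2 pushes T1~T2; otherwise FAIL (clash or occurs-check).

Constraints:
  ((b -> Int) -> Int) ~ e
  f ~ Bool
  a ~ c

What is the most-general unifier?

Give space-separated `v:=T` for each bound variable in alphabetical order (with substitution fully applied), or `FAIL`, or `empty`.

Answer: a:=c e:=((b -> Int) -> Int) f:=Bool

Derivation:
step 1: unify ((b -> Int) -> Int) ~ e  [subst: {-} | 2 pending]
  bind e := ((b -> Int) -> Int)
step 2: unify f ~ Bool  [subst: {e:=((b -> Int) -> Int)} | 1 pending]
  bind f := Bool
step 3: unify a ~ c  [subst: {e:=((b -> Int) -> Int), f:=Bool} | 0 pending]
  bind a := c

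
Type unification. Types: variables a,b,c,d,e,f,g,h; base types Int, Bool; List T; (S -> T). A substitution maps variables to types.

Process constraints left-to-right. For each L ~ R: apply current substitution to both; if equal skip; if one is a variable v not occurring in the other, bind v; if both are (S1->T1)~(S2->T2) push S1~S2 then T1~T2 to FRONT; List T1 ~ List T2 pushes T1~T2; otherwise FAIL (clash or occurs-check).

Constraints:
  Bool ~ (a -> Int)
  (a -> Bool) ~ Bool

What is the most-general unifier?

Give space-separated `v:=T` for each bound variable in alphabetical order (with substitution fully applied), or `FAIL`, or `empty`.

step 1: unify Bool ~ (a -> Int)  [subst: {-} | 1 pending]
  clash: Bool vs (a -> Int)

Answer: FAIL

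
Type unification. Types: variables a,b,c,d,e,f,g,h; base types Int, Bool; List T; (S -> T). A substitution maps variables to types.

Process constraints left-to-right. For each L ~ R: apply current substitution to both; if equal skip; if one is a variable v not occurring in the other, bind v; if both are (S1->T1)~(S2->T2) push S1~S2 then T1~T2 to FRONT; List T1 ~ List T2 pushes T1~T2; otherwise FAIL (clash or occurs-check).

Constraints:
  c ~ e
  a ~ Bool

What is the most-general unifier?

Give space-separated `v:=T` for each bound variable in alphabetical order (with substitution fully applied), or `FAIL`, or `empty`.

step 1: unify c ~ e  [subst: {-} | 1 pending]
  bind c := e
step 2: unify a ~ Bool  [subst: {c:=e} | 0 pending]
  bind a := Bool

Answer: a:=Bool c:=e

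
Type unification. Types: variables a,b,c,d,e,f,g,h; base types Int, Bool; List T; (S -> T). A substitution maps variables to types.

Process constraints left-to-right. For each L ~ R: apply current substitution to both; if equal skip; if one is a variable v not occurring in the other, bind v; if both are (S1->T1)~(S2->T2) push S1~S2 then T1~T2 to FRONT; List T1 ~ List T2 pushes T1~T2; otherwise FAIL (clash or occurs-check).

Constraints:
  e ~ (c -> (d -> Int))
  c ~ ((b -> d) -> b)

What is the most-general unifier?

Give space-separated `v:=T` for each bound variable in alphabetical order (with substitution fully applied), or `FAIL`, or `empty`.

Answer: c:=((b -> d) -> b) e:=(((b -> d) -> b) -> (d -> Int))

Derivation:
step 1: unify e ~ (c -> (d -> Int))  [subst: {-} | 1 pending]
  bind e := (c -> (d -> Int))
step 2: unify c ~ ((b -> d) -> b)  [subst: {e:=(c -> (d -> Int))} | 0 pending]
  bind c := ((b -> d) -> b)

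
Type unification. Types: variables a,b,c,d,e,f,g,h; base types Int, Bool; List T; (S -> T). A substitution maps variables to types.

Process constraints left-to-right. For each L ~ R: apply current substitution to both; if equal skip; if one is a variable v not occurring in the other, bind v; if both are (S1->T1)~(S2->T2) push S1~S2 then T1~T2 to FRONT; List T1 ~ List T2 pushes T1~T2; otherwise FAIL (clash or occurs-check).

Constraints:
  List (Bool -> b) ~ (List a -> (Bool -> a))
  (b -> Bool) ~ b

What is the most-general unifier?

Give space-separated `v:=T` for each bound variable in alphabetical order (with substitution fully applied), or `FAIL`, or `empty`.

step 1: unify List (Bool -> b) ~ (List a -> (Bool -> a))  [subst: {-} | 1 pending]
  clash: List (Bool -> b) vs (List a -> (Bool -> a))

Answer: FAIL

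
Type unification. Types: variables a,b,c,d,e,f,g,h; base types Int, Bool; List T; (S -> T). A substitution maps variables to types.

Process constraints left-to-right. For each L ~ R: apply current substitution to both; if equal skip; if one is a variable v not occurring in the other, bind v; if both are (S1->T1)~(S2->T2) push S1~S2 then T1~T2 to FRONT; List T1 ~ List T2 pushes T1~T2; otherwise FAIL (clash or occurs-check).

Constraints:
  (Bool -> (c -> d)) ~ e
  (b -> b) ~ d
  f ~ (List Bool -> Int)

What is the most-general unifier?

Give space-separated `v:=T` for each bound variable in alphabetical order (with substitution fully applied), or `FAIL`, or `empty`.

step 1: unify (Bool -> (c -> d)) ~ e  [subst: {-} | 2 pending]
  bind e := (Bool -> (c -> d))
step 2: unify (b -> b) ~ d  [subst: {e:=(Bool -> (c -> d))} | 1 pending]
  bind d := (b -> b)
step 3: unify f ~ (List Bool -> Int)  [subst: {e:=(Bool -> (c -> d)), d:=(b -> b)} | 0 pending]
  bind f := (List Bool -> Int)

Answer: d:=(b -> b) e:=(Bool -> (c -> (b -> b))) f:=(List Bool -> Int)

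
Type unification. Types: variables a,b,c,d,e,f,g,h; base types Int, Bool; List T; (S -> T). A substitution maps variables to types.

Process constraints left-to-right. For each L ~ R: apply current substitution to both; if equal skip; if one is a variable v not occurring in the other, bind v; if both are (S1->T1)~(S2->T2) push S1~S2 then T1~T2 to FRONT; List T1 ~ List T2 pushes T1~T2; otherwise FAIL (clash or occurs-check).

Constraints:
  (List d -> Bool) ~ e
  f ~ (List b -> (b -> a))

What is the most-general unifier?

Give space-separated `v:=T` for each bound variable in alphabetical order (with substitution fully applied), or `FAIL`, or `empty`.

Answer: e:=(List d -> Bool) f:=(List b -> (b -> a))

Derivation:
step 1: unify (List d -> Bool) ~ e  [subst: {-} | 1 pending]
  bind e := (List d -> Bool)
step 2: unify f ~ (List b -> (b -> a))  [subst: {e:=(List d -> Bool)} | 0 pending]
  bind f := (List b -> (b -> a))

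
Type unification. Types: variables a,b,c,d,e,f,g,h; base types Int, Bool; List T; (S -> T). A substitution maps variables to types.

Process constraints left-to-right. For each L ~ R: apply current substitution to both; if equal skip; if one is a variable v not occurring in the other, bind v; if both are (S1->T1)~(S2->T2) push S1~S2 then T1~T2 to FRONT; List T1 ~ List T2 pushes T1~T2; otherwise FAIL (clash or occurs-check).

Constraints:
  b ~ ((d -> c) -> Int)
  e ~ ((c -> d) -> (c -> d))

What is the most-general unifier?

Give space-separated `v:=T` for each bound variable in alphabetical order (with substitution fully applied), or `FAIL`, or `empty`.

step 1: unify b ~ ((d -> c) -> Int)  [subst: {-} | 1 pending]
  bind b := ((d -> c) -> Int)
step 2: unify e ~ ((c -> d) -> (c -> d))  [subst: {b:=((d -> c) -> Int)} | 0 pending]
  bind e := ((c -> d) -> (c -> d))

Answer: b:=((d -> c) -> Int) e:=((c -> d) -> (c -> d))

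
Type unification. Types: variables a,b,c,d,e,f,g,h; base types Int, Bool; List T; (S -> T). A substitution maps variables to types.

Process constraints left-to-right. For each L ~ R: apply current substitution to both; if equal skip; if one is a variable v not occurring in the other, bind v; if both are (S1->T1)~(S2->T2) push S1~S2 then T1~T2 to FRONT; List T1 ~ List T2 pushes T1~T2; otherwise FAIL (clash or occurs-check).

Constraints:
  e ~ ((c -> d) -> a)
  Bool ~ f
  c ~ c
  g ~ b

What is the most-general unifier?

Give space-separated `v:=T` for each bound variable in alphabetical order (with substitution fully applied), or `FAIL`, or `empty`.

Answer: e:=((c -> d) -> a) f:=Bool g:=b

Derivation:
step 1: unify e ~ ((c -> d) -> a)  [subst: {-} | 3 pending]
  bind e := ((c -> d) -> a)
step 2: unify Bool ~ f  [subst: {e:=((c -> d) -> a)} | 2 pending]
  bind f := Bool
step 3: unify c ~ c  [subst: {e:=((c -> d) -> a), f:=Bool} | 1 pending]
  -> identical, skip
step 4: unify g ~ b  [subst: {e:=((c -> d) -> a), f:=Bool} | 0 pending]
  bind g := b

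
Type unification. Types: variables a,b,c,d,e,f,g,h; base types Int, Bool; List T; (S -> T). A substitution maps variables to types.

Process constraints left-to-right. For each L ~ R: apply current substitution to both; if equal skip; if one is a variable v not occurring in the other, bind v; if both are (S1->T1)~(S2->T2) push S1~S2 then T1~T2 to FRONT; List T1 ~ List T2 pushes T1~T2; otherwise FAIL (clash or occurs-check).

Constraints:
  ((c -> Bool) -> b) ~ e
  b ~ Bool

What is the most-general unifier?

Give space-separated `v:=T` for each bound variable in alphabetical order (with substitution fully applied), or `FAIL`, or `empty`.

step 1: unify ((c -> Bool) -> b) ~ e  [subst: {-} | 1 pending]
  bind e := ((c -> Bool) -> b)
step 2: unify b ~ Bool  [subst: {e:=((c -> Bool) -> b)} | 0 pending]
  bind b := Bool

Answer: b:=Bool e:=((c -> Bool) -> Bool)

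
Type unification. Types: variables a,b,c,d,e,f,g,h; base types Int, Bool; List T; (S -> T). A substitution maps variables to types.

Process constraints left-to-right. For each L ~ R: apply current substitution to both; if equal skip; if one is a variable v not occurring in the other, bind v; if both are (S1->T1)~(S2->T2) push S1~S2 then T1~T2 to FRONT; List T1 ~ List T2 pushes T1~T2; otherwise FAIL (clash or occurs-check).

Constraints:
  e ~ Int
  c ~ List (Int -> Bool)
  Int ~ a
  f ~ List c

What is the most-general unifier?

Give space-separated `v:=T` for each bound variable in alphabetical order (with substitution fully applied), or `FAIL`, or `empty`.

step 1: unify e ~ Int  [subst: {-} | 3 pending]
  bind e := Int
step 2: unify c ~ List (Int -> Bool)  [subst: {e:=Int} | 2 pending]
  bind c := List (Int -> Bool)
step 3: unify Int ~ a  [subst: {e:=Int, c:=List (Int -> Bool)} | 1 pending]
  bind a := Int
step 4: unify f ~ List List (Int -> Bool)  [subst: {e:=Int, c:=List (Int -> Bool), a:=Int} | 0 pending]
  bind f := List List (Int -> Bool)

Answer: a:=Int c:=List (Int -> Bool) e:=Int f:=List List (Int -> Bool)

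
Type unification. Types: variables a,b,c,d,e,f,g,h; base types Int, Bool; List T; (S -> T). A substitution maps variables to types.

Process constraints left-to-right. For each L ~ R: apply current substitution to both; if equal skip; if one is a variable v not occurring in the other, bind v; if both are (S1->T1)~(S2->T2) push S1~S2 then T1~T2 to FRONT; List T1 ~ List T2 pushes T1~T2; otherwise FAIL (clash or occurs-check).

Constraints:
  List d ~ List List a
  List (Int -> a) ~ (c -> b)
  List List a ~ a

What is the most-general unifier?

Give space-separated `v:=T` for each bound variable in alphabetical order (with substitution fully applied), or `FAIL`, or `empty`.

step 1: unify List d ~ List List a  [subst: {-} | 2 pending]
  -> decompose List: push d~List a
step 2: unify d ~ List a  [subst: {-} | 2 pending]
  bind d := List a
step 3: unify List (Int -> a) ~ (c -> b)  [subst: {d:=List a} | 1 pending]
  clash: List (Int -> a) vs (c -> b)

Answer: FAIL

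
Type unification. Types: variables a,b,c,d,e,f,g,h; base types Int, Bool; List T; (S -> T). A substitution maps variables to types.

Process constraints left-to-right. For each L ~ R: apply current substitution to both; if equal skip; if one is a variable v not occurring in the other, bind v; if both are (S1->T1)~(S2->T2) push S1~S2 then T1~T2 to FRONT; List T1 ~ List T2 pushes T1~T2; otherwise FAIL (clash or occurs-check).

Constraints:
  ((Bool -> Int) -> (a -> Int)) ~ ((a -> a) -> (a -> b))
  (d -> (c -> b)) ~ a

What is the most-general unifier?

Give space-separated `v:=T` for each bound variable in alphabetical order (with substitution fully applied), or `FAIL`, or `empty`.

step 1: unify ((Bool -> Int) -> (a -> Int)) ~ ((a -> a) -> (a -> b))  [subst: {-} | 1 pending]
  -> decompose arrow: push (Bool -> Int)~(a -> a), (a -> Int)~(a -> b)
step 2: unify (Bool -> Int) ~ (a -> a)  [subst: {-} | 2 pending]
  -> decompose arrow: push Bool~a, Int~a
step 3: unify Bool ~ a  [subst: {-} | 3 pending]
  bind a := Bool
step 4: unify Int ~ Bool  [subst: {a:=Bool} | 2 pending]
  clash: Int vs Bool

Answer: FAIL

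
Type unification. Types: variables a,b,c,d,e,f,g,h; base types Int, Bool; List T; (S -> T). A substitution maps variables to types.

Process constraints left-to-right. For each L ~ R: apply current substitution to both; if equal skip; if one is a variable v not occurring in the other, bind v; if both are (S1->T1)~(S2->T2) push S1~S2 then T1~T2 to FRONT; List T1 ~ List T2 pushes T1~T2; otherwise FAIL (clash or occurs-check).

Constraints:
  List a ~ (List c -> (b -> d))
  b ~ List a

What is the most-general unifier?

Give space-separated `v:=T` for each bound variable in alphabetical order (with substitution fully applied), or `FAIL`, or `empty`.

step 1: unify List a ~ (List c -> (b -> d))  [subst: {-} | 1 pending]
  clash: List a vs (List c -> (b -> d))

Answer: FAIL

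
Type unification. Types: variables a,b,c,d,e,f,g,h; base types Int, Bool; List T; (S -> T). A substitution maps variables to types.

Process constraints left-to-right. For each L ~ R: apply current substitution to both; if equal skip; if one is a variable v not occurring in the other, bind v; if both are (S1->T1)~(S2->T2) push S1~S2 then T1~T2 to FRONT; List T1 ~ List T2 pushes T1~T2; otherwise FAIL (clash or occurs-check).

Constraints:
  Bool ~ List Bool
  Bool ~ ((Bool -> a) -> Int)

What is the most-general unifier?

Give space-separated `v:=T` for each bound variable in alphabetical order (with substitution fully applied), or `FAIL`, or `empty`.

Answer: FAIL

Derivation:
step 1: unify Bool ~ List Bool  [subst: {-} | 1 pending]
  clash: Bool vs List Bool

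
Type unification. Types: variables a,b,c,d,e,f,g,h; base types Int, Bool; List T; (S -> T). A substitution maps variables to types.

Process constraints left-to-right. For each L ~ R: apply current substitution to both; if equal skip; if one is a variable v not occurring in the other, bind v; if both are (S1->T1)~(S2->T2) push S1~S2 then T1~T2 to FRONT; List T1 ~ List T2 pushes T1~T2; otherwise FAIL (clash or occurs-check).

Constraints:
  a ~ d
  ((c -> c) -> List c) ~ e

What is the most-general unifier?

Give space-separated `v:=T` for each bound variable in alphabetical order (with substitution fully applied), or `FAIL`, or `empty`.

step 1: unify a ~ d  [subst: {-} | 1 pending]
  bind a := d
step 2: unify ((c -> c) -> List c) ~ e  [subst: {a:=d} | 0 pending]
  bind e := ((c -> c) -> List c)

Answer: a:=d e:=((c -> c) -> List c)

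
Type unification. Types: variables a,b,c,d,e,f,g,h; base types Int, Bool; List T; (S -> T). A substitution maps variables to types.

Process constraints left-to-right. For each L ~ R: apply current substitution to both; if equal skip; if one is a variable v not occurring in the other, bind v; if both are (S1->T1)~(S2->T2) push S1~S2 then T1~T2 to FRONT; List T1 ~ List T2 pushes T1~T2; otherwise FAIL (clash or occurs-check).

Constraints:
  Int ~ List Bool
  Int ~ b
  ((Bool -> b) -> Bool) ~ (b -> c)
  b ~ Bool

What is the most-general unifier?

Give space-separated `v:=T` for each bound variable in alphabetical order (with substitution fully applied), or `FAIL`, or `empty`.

step 1: unify Int ~ List Bool  [subst: {-} | 3 pending]
  clash: Int vs List Bool

Answer: FAIL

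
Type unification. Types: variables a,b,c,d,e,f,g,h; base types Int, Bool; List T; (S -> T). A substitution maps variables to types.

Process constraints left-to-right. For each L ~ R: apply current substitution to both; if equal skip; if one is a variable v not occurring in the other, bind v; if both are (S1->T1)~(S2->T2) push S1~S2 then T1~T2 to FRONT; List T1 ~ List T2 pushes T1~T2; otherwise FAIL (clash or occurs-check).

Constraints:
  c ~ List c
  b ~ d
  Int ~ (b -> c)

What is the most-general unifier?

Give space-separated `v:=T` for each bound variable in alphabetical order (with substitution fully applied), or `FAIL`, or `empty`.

step 1: unify c ~ List c  [subst: {-} | 2 pending]
  occurs-check fail: c in List c

Answer: FAIL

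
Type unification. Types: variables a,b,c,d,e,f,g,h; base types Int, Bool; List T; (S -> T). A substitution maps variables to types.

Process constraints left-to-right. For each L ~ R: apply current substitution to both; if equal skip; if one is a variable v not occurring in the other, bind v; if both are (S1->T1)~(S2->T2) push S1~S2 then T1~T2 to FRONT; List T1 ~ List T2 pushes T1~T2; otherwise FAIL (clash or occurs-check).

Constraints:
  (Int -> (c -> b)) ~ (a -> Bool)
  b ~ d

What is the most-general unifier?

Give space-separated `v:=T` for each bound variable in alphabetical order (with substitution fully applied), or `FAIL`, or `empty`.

step 1: unify (Int -> (c -> b)) ~ (a -> Bool)  [subst: {-} | 1 pending]
  -> decompose arrow: push Int~a, (c -> b)~Bool
step 2: unify Int ~ a  [subst: {-} | 2 pending]
  bind a := Int
step 3: unify (c -> b) ~ Bool  [subst: {a:=Int} | 1 pending]
  clash: (c -> b) vs Bool

Answer: FAIL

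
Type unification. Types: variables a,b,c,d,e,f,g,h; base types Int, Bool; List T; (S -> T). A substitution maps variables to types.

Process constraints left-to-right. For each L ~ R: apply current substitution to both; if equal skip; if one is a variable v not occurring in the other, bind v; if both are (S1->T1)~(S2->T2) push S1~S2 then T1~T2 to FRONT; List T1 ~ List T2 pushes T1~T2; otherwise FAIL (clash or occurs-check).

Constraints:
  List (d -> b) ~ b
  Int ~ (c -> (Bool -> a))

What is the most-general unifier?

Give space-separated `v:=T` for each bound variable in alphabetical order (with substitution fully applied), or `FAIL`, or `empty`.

step 1: unify List (d -> b) ~ b  [subst: {-} | 1 pending]
  occurs-check fail

Answer: FAIL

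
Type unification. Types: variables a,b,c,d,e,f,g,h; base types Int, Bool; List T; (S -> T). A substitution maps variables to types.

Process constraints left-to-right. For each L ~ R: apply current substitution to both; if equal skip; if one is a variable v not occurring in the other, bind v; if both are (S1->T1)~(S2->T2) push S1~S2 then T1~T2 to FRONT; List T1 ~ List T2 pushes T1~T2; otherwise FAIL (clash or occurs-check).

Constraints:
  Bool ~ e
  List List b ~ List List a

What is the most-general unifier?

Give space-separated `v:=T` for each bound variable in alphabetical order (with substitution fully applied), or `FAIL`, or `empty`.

Answer: b:=a e:=Bool

Derivation:
step 1: unify Bool ~ e  [subst: {-} | 1 pending]
  bind e := Bool
step 2: unify List List b ~ List List a  [subst: {e:=Bool} | 0 pending]
  -> decompose List: push List b~List a
step 3: unify List b ~ List a  [subst: {e:=Bool} | 0 pending]
  -> decompose List: push b~a
step 4: unify b ~ a  [subst: {e:=Bool} | 0 pending]
  bind b := a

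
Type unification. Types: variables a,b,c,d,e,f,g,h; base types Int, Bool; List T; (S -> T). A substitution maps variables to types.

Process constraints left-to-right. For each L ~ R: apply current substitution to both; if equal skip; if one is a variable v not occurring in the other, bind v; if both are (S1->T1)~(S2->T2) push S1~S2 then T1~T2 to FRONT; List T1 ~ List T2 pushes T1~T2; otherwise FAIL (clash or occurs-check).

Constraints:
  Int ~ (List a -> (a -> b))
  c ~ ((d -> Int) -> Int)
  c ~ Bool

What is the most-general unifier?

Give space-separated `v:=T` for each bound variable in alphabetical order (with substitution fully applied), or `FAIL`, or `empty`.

step 1: unify Int ~ (List a -> (a -> b))  [subst: {-} | 2 pending]
  clash: Int vs (List a -> (a -> b))

Answer: FAIL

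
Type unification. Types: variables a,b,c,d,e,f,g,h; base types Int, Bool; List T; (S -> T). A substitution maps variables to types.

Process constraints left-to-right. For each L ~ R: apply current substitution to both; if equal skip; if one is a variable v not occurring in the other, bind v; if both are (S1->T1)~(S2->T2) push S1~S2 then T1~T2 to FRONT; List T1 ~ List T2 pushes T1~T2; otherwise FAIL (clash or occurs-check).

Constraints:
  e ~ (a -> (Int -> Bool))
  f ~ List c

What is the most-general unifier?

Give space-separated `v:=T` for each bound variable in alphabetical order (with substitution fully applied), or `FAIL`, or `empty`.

Answer: e:=(a -> (Int -> Bool)) f:=List c

Derivation:
step 1: unify e ~ (a -> (Int -> Bool))  [subst: {-} | 1 pending]
  bind e := (a -> (Int -> Bool))
step 2: unify f ~ List c  [subst: {e:=(a -> (Int -> Bool))} | 0 pending]
  bind f := List c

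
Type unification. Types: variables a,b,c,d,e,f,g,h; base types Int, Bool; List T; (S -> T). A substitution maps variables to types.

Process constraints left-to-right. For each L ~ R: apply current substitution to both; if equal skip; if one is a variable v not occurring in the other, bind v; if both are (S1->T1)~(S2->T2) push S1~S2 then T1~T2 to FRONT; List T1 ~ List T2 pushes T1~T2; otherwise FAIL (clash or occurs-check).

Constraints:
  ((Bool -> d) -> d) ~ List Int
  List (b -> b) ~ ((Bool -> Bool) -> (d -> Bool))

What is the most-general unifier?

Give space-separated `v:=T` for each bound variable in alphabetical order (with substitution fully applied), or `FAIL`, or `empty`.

step 1: unify ((Bool -> d) -> d) ~ List Int  [subst: {-} | 1 pending]
  clash: ((Bool -> d) -> d) vs List Int

Answer: FAIL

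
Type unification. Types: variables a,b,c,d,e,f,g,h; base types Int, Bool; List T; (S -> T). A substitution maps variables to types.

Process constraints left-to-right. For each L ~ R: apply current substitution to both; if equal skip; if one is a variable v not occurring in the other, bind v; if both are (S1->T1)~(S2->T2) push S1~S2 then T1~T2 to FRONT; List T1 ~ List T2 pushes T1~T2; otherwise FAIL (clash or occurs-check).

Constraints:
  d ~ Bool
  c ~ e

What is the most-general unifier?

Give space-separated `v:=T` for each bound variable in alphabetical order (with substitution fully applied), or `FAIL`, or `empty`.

step 1: unify d ~ Bool  [subst: {-} | 1 pending]
  bind d := Bool
step 2: unify c ~ e  [subst: {d:=Bool} | 0 pending]
  bind c := e

Answer: c:=e d:=Bool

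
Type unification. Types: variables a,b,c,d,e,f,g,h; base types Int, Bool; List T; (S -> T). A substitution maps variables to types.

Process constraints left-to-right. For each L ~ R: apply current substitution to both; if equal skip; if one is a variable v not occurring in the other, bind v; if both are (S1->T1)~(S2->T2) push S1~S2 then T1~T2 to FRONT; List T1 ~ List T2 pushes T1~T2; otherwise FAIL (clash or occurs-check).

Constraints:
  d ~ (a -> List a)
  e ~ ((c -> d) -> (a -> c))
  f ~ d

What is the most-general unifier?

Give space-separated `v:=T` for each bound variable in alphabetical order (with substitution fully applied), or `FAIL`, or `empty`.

step 1: unify d ~ (a -> List a)  [subst: {-} | 2 pending]
  bind d := (a -> List a)
step 2: unify e ~ ((c -> (a -> List a)) -> (a -> c))  [subst: {d:=(a -> List a)} | 1 pending]
  bind e := ((c -> (a -> List a)) -> (a -> c))
step 3: unify f ~ (a -> List a)  [subst: {d:=(a -> List a), e:=((c -> (a -> List a)) -> (a -> c))} | 0 pending]
  bind f := (a -> List a)

Answer: d:=(a -> List a) e:=((c -> (a -> List a)) -> (a -> c)) f:=(a -> List a)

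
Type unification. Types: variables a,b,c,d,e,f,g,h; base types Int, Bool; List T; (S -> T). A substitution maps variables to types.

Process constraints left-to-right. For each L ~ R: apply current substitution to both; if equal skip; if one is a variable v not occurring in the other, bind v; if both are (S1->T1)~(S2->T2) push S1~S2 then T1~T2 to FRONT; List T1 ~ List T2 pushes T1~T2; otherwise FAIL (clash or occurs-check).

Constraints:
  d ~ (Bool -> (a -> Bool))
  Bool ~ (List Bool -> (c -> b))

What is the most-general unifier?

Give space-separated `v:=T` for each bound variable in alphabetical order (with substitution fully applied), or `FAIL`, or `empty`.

step 1: unify d ~ (Bool -> (a -> Bool))  [subst: {-} | 1 pending]
  bind d := (Bool -> (a -> Bool))
step 2: unify Bool ~ (List Bool -> (c -> b))  [subst: {d:=(Bool -> (a -> Bool))} | 0 pending]
  clash: Bool vs (List Bool -> (c -> b))

Answer: FAIL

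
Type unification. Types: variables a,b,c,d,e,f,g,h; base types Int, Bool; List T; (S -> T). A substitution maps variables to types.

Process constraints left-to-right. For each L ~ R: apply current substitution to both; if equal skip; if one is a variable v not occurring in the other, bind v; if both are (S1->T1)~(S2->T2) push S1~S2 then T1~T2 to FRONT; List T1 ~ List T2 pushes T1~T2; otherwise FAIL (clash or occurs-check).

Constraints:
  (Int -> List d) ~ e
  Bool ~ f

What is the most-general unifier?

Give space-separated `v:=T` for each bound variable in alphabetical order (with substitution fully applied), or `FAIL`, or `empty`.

Answer: e:=(Int -> List d) f:=Bool

Derivation:
step 1: unify (Int -> List d) ~ e  [subst: {-} | 1 pending]
  bind e := (Int -> List d)
step 2: unify Bool ~ f  [subst: {e:=(Int -> List d)} | 0 pending]
  bind f := Bool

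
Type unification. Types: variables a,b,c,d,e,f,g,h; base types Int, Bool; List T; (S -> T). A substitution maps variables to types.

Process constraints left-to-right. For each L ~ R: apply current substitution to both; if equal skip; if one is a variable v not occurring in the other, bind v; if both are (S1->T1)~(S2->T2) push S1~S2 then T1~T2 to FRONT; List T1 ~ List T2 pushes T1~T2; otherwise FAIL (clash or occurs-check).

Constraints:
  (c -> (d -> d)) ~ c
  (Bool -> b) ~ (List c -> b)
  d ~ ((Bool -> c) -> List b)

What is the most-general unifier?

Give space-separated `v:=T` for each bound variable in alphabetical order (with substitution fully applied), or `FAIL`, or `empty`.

Answer: FAIL

Derivation:
step 1: unify (c -> (d -> d)) ~ c  [subst: {-} | 2 pending]
  occurs-check fail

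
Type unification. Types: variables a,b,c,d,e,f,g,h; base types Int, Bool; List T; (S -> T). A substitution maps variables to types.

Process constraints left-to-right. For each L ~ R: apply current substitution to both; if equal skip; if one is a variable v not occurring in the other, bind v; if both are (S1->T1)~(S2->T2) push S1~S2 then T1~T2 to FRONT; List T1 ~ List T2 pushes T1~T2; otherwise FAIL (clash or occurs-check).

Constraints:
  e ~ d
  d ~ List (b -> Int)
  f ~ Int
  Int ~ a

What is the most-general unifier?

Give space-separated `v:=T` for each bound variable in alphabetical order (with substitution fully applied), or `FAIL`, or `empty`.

step 1: unify e ~ d  [subst: {-} | 3 pending]
  bind e := d
step 2: unify d ~ List (b -> Int)  [subst: {e:=d} | 2 pending]
  bind d := List (b -> Int)
step 3: unify f ~ Int  [subst: {e:=d, d:=List (b -> Int)} | 1 pending]
  bind f := Int
step 4: unify Int ~ a  [subst: {e:=d, d:=List (b -> Int), f:=Int} | 0 pending]
  bind a := Int

Answer: a:=Int d:=List (b -> Int) e:=List (b -> Int) f:=Int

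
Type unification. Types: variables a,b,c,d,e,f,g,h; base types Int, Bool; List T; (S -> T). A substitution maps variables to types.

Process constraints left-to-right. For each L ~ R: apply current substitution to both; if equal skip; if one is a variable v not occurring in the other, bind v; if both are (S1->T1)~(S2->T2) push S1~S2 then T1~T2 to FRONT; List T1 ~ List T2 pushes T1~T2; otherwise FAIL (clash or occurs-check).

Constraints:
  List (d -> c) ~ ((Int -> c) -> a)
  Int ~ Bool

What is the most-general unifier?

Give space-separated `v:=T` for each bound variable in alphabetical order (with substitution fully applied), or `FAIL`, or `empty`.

Answer: FAIL

Derivation:
step 1: unify List (d -> c) ~ ((Int -> c) -> a)  [subst: {-} | 1 pending]
  clash: List (d -> c) vs ((Int -> c) -> a)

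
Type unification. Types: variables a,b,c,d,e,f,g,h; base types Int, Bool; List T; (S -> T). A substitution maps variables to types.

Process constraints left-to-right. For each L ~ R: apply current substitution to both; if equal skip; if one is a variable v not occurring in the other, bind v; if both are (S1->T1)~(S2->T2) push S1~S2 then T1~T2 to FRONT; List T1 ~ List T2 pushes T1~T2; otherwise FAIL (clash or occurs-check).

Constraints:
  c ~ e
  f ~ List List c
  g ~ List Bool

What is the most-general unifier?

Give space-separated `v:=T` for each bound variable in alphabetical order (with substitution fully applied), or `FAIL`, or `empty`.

step 1: unify c ~ e  [subst: {-} | 2 pending]
  bind c := e
step 2: unify f ~ List List e  [subst: {c:=e} | 1 pending]
  bind f := List List e
step 3: unify g ~ List Bool  [subst: {c:=e, f:=List List e} | 0 pending]
  bind g := List Bool

Answer: c:=e f:=List List e g:=List Bool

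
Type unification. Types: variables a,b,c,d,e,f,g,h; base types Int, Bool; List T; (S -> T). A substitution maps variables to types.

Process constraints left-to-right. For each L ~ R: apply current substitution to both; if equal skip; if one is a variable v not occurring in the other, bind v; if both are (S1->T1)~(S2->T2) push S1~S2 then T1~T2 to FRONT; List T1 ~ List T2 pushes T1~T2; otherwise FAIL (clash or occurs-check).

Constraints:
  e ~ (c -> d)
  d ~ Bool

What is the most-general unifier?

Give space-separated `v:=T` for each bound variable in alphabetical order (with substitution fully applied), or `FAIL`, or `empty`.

step 1: unify e ~ (c -> d)  [subst: {-} | 1 pending]
  bind e := (c -> d)
step 2: unify d ~ Bool  [subst: {e:=(c -> d)} | 0 pending]
  bind d := Bool

Answer: d:=Bool e:=(c -> Bool)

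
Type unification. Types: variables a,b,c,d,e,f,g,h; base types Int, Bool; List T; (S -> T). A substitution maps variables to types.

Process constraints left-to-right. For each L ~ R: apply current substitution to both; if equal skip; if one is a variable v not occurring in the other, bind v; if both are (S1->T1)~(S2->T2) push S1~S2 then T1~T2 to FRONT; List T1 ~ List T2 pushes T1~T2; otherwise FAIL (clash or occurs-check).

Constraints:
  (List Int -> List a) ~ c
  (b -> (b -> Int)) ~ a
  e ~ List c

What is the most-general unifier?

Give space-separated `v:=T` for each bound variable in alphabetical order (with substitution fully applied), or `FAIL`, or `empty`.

step 1: unify (List Int -> List a) ~ c  [subst: {-} | 2 pending]
  bind c := (List Int -> List a)
step 2: unify (b -> (b -> Int)) ~ a  [subst: {c:=(List Int -> List a)} | 1 pending]
  bind a := (b -> (b -> Int))
step 3: unify e ~ List (List Int -> List (b -> (b -> Int)))  [subst: {c:=(List Int -> List a), a:=(b -> (b -> Int))} | 0 pending]
  bind e := List (List Int -> List (b -> (b -> Int)))

Answer: a:=(b -> (b -> Int)) c:=(List Int -> List (b -> (b -> Int))) e:=List (List Int -> List (b -> (b -> Int)))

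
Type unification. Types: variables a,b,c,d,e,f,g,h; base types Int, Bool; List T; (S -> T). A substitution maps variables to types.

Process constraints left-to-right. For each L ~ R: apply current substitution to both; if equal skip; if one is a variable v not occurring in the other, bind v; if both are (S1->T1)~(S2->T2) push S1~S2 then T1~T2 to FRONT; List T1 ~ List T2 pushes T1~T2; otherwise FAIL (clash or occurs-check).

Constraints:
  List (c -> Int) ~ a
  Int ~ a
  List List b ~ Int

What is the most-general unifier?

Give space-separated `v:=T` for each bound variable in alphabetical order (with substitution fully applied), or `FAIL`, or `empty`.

step 1: unify List (c -> Int) ~ a  [subst: {-} | 2 pending]
  bind a := List (c -> Int)
step 2: unify Int ~ List (c -> Int)  [subst: {a:=List (c -> Int)} | 1 pending]
  clash: Int vs List (c -> Int)

Answer: FAIL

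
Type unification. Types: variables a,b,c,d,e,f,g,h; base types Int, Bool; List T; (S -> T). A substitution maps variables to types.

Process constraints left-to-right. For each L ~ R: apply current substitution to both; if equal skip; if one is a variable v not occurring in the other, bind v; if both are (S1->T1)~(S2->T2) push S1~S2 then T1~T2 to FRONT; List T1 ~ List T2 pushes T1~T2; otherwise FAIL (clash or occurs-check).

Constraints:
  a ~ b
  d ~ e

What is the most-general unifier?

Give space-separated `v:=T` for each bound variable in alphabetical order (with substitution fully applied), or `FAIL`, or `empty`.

step 1: unify a ~ b  [subst: {-} | 1 pending]
  bind a := b
step 2: unify d ~ e  [subst: {a:=b} | 0 pending]
  bind d := e

Answer: a:=b d:=e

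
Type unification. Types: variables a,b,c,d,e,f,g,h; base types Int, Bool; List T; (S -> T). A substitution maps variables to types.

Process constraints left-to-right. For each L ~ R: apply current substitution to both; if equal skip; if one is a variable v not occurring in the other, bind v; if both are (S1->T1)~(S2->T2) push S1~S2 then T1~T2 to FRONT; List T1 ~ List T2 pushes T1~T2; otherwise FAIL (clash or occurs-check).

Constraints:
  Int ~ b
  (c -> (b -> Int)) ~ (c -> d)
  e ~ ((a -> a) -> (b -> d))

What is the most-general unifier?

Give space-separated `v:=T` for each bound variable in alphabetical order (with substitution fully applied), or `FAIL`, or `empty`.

Answer: b:=Int d:=(Int -> Int) e:=((a -> a) -> (Int -> (Int -> Int)))

Derivation:
step 1: unify Int ~ b  [subst: {-} | 2 pending]
  bind b := Int
step 2: unify (c -> (Int -> Int)) ~ (c -> d)  [subst: {b:=Int} | 1 pending]
  -> decompose arrow: push c~c, (Int -> Int)~d
step 3: unify c ~ c  [subst: {b:=Int} | 2 pending]
  -> identical, skip
step 4: unify (Int -> Int) ~ d  [subst: {b:=Int} | 1 pending]
  bind d := (Int -> Int)
step 5: unify e ~ ((a -> a) -> (Int -> (Int -> Int)))  [subst: {b:=Int, d:=(Int -> Int)} | 0 pending]
  bind e := ((a -> a) -> (Int -> (Int -> Int)))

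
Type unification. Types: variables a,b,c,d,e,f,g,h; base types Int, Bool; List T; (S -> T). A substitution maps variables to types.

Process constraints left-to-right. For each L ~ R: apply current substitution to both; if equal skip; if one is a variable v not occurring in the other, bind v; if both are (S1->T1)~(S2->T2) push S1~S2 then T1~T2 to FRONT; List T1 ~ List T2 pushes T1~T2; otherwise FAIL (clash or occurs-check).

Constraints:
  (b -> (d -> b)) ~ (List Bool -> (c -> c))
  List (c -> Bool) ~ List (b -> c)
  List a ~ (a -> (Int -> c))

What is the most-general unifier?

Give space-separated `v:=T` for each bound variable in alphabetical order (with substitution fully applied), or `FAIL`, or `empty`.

Answer: FAIL

Derivation:
step 1: unify (b -> (d -> b)) ~ (List Bool -> (c -> c))  [subst: {-} | 2 pending]
  -> decompose arrow: push b~List Bool, (d -> b)~(c -> c)
step 2: unify b ~ List Bool  [subst: {-} | 3 pending]
  bind b := List Bool
step 3: unify (d -> List Bool) ~ (c -> c)  [subst: {b:=List Bool} | 2 pending]
  -> decompose arrow: push d~c, List Bool~c
step 4: unify d ~ c  [subst: {b:=List Bool} | 3 pending]
  bind d := c
step 5: unify List Bool ~ c  [subst: {b:=List Bool, d:=c} | 2 pending]
  bind c := List Bool
step 6: unify List (List Bool -> Bool) ~ List (List Bool -> List Bool)  [subst: {b:=List Bool, d:=c, c:=List Bool} | 1 pending]
  -> decompose List: push (List Bool -> Bool)~(List Bool -> List Bool)
step 7: unify (List Bool -> Bool) ~ (List Bool -> List Bool)  [subst: {b:=List Bool, d:=c, c:=List Bool} | 1 pending]
  -> decompose arrow: push List Bool~List Bool, Bool~List Bool
step 8: unify List Bool ~ List Bool  [subst: {b:=List Bool, d:=c, c:=List Bool} | 2 pending]
  -> identical, skip
step 9: unify Bool ~ List Bool  [subst: {b:=List Bool, d:=c, c:=List Bool} | 1 pending]
  clash: Bool vs List Bool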